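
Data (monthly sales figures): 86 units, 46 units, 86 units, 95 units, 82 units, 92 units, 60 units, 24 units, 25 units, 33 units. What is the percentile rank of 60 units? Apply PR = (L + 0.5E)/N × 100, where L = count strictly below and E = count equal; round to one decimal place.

N = 10.
Strictly below 60: 4. Equal to 60: 1.
PR = (4 + 0.5·1)/10 × 100 = 45.0

45.0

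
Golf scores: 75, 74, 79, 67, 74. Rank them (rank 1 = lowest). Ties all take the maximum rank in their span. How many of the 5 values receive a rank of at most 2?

Sorted (ascending): 67, 74, 74, 75, 79
The 2 values of 74 occupy positions 2–3 → each gets rank 3.
Ranks ≤ 2: {1} → 1 value.

1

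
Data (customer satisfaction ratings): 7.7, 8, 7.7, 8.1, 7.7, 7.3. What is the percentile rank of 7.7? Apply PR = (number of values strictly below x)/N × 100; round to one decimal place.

16.7

N = 6.
Strictly below 7.7: 1. Equal to 7.7: 3.
PR = 1/6 × 100 = 16.7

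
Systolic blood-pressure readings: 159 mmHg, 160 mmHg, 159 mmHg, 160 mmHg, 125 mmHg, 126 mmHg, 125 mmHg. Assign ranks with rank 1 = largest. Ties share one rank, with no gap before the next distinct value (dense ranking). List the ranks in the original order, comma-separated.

Sorted (descending): 160, 160, 159, 159, 126, 125, 125
The 2 values of 160 share dense rank 1.
The 2 values of 159 share dense rank 2.
The 2 values of 125 share dense rank 4.
Remaining distinct values take the next consecutive integers.

2, 1, 2, 1, 4, 3, 4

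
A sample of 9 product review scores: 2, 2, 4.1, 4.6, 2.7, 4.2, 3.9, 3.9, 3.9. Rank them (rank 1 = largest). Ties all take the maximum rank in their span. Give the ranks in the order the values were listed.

Sorted (descending): 4.6, 4.2, 4.1, 3.9, 3.9, 3.9, 2.7, 2, 2
The 3 values of 3.9 occupy positions 4–6 → each gets rank 6.
The 2 values of 2 occupy positions 8–9 → each gets rank 9.

9, 9, 3, 1, 7, 2, 6, 6, 6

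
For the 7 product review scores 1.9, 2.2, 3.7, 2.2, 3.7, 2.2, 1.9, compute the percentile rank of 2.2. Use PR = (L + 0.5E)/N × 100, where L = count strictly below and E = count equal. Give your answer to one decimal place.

N = 7.
Strictly below 2.2: 2. Equal to 2.2: 3.
PR = (2 + 0.5·3)/7 × 100 = 50.0

50.0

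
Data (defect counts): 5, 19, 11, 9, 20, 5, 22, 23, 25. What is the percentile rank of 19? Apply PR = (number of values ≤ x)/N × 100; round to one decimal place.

N = 9.
Strictly below 19: 4. Equal to 19: 1.
PR = 5/9 × 100 = 55.6

55.6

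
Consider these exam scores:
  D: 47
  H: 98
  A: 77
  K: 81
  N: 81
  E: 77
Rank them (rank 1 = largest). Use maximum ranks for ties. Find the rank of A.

Sorted (descending): 98, 81, 81, 77, 77, 47
The 2 values of 81 occupy positions 2–3 → each gets rank 3.
The 2 values of 77 occupy positions 4–5 → each gets rank 5.
A has value 77 → rank 5.

5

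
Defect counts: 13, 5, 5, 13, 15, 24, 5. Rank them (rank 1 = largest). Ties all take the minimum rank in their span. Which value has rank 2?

Sorted (descending): 24, 15, 13, 13, 5, 5, 5
The 2 values of 13 occupy positions 3–4 → each gets rank 3.
The 3 values of 5 occupy positions 5–7 → each gets rank 5.
Rank 2 → value 15.

15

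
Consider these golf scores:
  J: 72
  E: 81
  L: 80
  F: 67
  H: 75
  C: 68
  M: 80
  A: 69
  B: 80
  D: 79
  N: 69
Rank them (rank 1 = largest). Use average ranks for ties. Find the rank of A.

8.5

Sorted (descending): 81, 80, 80, 80, 79, 75, 72, 69, 69, 68, 67
The 3 values of 80 occupy positions 2–4 → average rank 3.
The 2 values of 69 occupy positions 8–9 → average rank (8+9)/2 = 8.5.
A has value 69 → rank 8.5.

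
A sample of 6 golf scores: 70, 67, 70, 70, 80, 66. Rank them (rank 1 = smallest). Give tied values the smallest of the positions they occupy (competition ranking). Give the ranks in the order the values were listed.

Sorted (ascending): 66, 67, 70, 70, 70, 80
The 3 values of 70 occupy positions 3–5 → each gets rank 3.

3, 2, 3, 3, 6, 1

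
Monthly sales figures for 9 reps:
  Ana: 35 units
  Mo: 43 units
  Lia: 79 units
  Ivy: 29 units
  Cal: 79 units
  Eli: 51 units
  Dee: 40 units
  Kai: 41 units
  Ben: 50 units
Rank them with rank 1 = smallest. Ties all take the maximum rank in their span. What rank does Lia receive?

9

Sorted (ascending): 29, 35, 40, 41, 43, 50, 51, 79, 79
The 2 values of 79 occupy positions 8–9 → each gets rank 9.
Lia has value 79 units → rank 9.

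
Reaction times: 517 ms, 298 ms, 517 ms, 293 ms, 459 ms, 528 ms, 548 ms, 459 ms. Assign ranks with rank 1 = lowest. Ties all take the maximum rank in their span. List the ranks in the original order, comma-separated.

6, 2, 6, 1, 4, 7, 8, 4

Sorted (ascending): 293, 298, 459, 459, 517, 517, 528, 548
The 2 values of 459 occupy positions 3–4 → each gets rank 4.
The 2 values of 517 occupy positions 5–6 → each gets rank 6.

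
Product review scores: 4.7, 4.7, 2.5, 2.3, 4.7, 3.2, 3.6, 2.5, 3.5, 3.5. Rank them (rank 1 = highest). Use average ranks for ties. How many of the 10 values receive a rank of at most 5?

4

Sorted (descending): 4.7, 4.7, 4.7, 3.6, 3.5, 3.5, 3.2, 2.5, 2.5, 2.3
The 3 values of 4.7 occupy positions 1–3 → average rank 2.
The 2 values of 3.5 occupy positions 5–6 → average rank (5+6)/2 = 5.5.
The 2 values of 2.5 occupy positions 8–9 → average rank (8+9)/2 = 8.5.
Ranks ≤ 5: {2, 2, 2, 4} → 4 values.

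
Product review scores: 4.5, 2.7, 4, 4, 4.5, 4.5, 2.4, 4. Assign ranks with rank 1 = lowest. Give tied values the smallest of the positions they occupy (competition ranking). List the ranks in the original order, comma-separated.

Sorted (ascending): 2.4, 2.7, 4, 4, 4, 4.5, 4.5, 4.5
The 3 values of 4 occupy positions 3–5 → each gets rank 3.
The 3 values of 4.5 occupy positions 6–8 → each gets rank 6.

6, 2, 3, 3, 6, 6, 1, 3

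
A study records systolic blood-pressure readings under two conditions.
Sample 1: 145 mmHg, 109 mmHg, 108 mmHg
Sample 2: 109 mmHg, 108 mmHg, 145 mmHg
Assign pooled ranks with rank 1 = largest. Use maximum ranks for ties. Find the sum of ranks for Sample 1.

12

Sorted (descending): 145, 145, 109, 109, 108, 108
The 2 values of 145 occupy positions 1–2 → each gets rank 2.
The 2 values of 109 occupy positions 3–4 → each gets rank 4.
The 2 values of 108 occupy positions 5–6 → each gets rank 6.
Sample 1 values → pooled ranks: 145→2, 109→4, 108→6
Rank sum = 2 + 4 + 6 = 12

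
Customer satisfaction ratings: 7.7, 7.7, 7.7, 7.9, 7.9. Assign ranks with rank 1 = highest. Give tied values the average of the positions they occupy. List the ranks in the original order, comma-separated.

Sorted (descending): 7.9, 7.9, 7.7, 7.7, 7.7
The 2 values of 7.9 occupy positions 1–2 → average rank (1+2)/2 = 1.5.
The 3 values of 7.7 occupy positions 3–5 → average rank 4.

4, 4, 4, 1.5, 1.5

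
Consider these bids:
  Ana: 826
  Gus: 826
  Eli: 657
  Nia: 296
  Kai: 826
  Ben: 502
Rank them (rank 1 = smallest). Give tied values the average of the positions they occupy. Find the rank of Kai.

Sorted (ascending): 296, 502, 657, 826, 826, 826
The 3 values of 826 occupy positions 4–6 → average rank 5.
Kai has value 826 → rank 5.

5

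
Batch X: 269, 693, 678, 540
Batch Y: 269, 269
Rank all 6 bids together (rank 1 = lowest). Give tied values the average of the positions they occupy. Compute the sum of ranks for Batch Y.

Sorted (ascending): 269, 269, 269, 540, 678, 693
The 3 values of 269 occupy positions 1–3 → average rank 2.
Batch Y values → pooled ranks: 269→2, 269→2
Rank sum = 2 + 2 = 4

4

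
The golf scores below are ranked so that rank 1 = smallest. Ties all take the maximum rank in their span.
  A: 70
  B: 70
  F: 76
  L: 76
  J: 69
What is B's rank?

3

Sorted (ascending): 69, 70, 70, 76, 76
The 2 values of 70 occupy positions 2–3 → each gets rank 3.
The 2 values of 76 occupy positions 4–5 → each gets rank 5.
B has value 70 → rank 3.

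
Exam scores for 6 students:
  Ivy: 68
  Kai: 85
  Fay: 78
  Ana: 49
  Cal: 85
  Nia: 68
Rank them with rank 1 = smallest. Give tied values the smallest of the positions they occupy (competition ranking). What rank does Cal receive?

Sorted (ascending): 49, 68, 68, 78, 85, 85
The 2 values of 68 occupy positions 2–3 → each gets rank 2.
The 2 values of 85 occupy positions 5–6 → each gets rank 5.
Cal has value 85 → rank 5.

5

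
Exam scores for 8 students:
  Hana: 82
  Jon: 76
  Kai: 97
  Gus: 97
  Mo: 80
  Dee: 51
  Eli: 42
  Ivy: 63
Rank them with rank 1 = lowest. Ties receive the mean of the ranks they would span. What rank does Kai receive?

Sorted (ascending): 42, 51, 63, 76, 80, 82, 97, 97
The 2 values of 97 occupy positions 7–8 → average rank (7+8)/2 = 7.5.
Kai has value 97 → rank 7.5.

7.5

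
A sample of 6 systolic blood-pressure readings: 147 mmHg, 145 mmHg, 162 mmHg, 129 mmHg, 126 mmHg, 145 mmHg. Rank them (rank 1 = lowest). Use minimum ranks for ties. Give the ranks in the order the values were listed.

Sorted (ascending): 126, 129, 145, 145, 147, 162
The 2 values of 145 occupy positions 3–4 → each gets rank 3.

5, 3, 6, 2, 1, 3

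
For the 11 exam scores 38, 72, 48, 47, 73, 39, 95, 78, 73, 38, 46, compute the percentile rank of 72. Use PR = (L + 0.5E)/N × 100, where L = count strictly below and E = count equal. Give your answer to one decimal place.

59.1

N = 11.
Strictly below 72: 6. Equal to 72: 1.
PR = (6 + 0.5·1)/11 × 100 = 59.1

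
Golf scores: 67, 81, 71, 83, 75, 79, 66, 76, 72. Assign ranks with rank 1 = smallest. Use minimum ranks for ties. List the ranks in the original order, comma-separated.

2, 8, 3, 9, 5, 7, 1, 6, 4

Sorted (ascending): 66, 67, 71, 72, 75, 76, 79, 81, 83
No ties — each value takes its position as its rank.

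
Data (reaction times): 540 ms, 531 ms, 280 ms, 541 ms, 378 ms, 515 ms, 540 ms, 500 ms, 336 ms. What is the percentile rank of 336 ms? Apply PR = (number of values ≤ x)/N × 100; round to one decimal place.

N = 9.
Strictly below 336: 1. Equal to 336: 1.
PR = 2/9 × 100 = 22.2

22.2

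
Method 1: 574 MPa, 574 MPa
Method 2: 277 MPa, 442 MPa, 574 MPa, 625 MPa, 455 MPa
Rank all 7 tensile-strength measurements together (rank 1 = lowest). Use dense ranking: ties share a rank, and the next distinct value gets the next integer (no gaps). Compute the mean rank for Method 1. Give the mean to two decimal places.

4.00

Sorted (ascending): 277, 442, 455, 574, 574, 574, 625
The 3 values of 574 share dense rank 4.
Remaining distinct values take the next consecutive integers.
Method 1 values → pooled ranks: 574→4, 574→4
Mean rank = (4 + 4) / 2 = 4.00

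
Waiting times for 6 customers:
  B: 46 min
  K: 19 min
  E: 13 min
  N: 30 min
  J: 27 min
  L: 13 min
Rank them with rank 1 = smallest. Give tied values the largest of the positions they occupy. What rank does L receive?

Sorted (ascending): 13, 13, 19, 27, 30, 46
The 2 values of 13 occupy positions 1–2 → each gets rank 2.
L has value 13 min → rank 2.

2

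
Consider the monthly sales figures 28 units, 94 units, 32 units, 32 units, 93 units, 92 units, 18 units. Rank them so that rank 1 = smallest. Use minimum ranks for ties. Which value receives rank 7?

Sorted (ascending): 18, 28, 32, 32, 92, 93, 94
The 2 values of 32 occupy positions 3–4 → each gets rank 3.
Rank 7 → value 94.

94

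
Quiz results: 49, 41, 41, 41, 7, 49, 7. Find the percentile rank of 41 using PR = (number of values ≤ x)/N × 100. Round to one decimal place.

71.4

N = 7.
Strictly below 41: 2. Equal to 41: 3.
PR = 5/7 × 100 = 71.4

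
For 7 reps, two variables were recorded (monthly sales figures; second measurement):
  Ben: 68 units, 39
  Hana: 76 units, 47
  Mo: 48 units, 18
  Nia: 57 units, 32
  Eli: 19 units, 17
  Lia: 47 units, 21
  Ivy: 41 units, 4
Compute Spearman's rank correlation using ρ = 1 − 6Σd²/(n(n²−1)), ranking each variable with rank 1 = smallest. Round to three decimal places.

Ranks of variable 1: 6, 7, 4, 5, 1, 3, 2
Ranks of variable 2: 6, 7, 3, 5, 2, 4, 1
d = r₁ − r₂: 0, 0, 1, 0, -1, -1, 1
d²: 0, 0, 1, 0, 1, 1, 1; Σd² = 4
ρ = 1 − 6·4/(7·48) = 1 − 24/336 = 0.929

0.929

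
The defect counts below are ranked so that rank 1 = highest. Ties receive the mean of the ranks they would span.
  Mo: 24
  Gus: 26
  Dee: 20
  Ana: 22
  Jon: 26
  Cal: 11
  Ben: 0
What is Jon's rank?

Sorted (descending): 26, 26, 24, 22, 20, 11, 0
The 2 values of 26 occupy positions 1–2 → average rank (1+2)/2 = 1.5.
Jon has value 26 → rank 1.5.

1.5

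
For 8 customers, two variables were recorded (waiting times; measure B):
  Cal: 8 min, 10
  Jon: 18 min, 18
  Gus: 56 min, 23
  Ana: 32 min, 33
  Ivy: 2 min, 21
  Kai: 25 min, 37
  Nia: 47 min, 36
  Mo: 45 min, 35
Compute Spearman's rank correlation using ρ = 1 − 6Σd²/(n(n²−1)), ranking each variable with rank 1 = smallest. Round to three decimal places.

Ranks of variable 1: 2, 3, 8, 5, 1, 4, 7, 6
Ranks of variable 2: 1, 2, 4, 5, 3, 8, 7, 6
d = r₁ − r₂: 1, 1, 4, 0, -2, -4, 0, 0
d²: 1, 1, 16, 0, 4, 16, 0, 0; Σd² = 38
ρ = 1 − 6·38/(8·63) = 1 − 228/504 = 0.548

0.548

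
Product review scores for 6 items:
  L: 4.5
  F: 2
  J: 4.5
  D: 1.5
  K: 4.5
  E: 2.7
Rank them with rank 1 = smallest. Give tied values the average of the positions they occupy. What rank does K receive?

Sorted (ascending): 1.5, 2, 2.7, 4.5, 4.5, 4.5
The 3 values of 4.5 occupy positions 4–6 → average rank 5.
K has value 4.5 → rank 5.

5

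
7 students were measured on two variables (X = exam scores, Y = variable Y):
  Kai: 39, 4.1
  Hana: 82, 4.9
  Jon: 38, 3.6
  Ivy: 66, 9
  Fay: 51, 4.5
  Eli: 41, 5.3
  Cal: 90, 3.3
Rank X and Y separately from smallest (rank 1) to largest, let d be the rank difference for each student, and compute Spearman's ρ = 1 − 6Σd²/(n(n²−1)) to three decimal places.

0.071

Ranks of variable 1: 2, 6, 1, 5, 4, 3, 7
Ranks of variable 2: 3, 5, 2, 7, 4, 6, 1
d = r₁ − r₂: -1, 1, -1, -2, 0, -3, 6
d²: 1, 1, 1, 4, 0, 9, 36; Σd² = 52
ρ = 1 − 6·52/(7·48) = 1 − 312/336 = 0.071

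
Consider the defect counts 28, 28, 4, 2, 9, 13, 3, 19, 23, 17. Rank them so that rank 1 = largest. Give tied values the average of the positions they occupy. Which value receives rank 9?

Sorted (descending): 28, 28, 23, 19, 17, 13, 9, 4, 3, 2
The 2 values of 28 occupy positions 1–2 → average rank (1+2)/2 = 1.5.
Rank 9 → value 3.

3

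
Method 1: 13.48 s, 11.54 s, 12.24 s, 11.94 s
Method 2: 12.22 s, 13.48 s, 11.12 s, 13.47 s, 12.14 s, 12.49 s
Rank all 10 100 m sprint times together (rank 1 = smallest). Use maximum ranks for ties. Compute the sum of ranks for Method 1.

21

Sorted (ascending): 11.12, 11.54, 11.94, 12.14, 12.22, 12.24, 12.49, 13.47, 13.48, 13.48
The 2 values of 13.48 occupy positions 9–10 → each gets rank 10.
Method 1 values → pooled ranks: 13.48→10, 11.54→2, 12.24→6, 11.94→3
Rank sum = 10 + 2 + 6 + 3 = 21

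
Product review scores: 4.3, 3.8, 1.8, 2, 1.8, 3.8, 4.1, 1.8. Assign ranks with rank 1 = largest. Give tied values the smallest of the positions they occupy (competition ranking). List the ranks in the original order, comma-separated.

Sorted (descending): 4.3, 4.1, 3.8, 3.8, 2, 1.8, 1.8, 1.8
The 2 values of 3.8 occupy positions 3–4 → each gets rank 3.
The 3 values of 1.8 occupy positions 6–8 → each gets rank 6.

1, 3, 6, 5, 6, 3, 2, 6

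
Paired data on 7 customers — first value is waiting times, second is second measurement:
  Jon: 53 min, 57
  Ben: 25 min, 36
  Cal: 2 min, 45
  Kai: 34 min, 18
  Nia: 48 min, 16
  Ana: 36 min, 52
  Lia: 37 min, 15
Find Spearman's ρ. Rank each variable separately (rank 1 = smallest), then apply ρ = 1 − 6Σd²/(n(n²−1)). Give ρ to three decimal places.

0.000

Ranks of variable 1: 7, 2, 1, 3, 6, 4, 5
Ranks of variable 2: 7, 4, 5, 3, 2, 6, 1
d = r₁ − r₂: 0, -2, -4, 0, 4, -2, 4
d²: 0, 4, 16, 0, 16, 4, 16; Σd² = 56
ρ = 1 − 6·56/(7·48) = 1 − 336/336 = 0.000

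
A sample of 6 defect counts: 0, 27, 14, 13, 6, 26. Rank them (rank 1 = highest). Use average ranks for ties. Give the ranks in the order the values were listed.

6, 1, 3, 4, 5, 2

Sorted (descending): 27, 26, 14, 13, 6, 0
No ties — each value takes its position as its rank.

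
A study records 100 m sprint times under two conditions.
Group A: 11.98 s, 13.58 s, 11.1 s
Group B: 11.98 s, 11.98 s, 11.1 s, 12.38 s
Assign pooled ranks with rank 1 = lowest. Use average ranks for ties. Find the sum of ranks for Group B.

Sorted (ascending): 11.1, 11.1, 11.98, 11.98, 11.98, 12.38, 13.58
The 2 values of 11.1 occupy positions 1–2 → average rank (1+2)/2 = 1.5.
The 3 values of 11.98 occupy positions 3–5 → average rank 4.
Group B values → pooled ranks: 11.98→4, 11.98→4, 11.1→1.5, 12.38→6
Rank sum = 4 + 4 + 1.5 + 6 = 15.5

15.5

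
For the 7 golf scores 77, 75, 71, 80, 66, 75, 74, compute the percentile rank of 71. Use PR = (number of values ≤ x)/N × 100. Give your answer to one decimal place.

N = 7.
Strictly below 71: 1. Equal to 71: 1.
PR = 2/7 × 100 = 28.6

28.6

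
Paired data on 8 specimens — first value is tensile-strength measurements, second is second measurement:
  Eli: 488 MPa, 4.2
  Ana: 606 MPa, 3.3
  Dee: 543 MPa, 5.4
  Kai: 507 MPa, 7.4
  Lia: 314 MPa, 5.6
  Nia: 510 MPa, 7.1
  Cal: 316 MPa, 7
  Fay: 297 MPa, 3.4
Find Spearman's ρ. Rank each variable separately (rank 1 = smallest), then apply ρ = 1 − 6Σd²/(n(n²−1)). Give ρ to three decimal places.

Ranks of variable 1: 4, 8, 7, 5, 2, 6, 3, 1
Ranks of variable 2: 3, 1, 4, 8, 5, 7, 6, 2
d = r₁ − r₂: 1, 7, 3, -3, -3, -1, -3, -1
d²: 1, 49, 9, 9, 9, 1, 9, 1; Σd² = 88
ρ = 1 − 6·88/(8·63) = 1 − 528/504 = -0.048

-0.048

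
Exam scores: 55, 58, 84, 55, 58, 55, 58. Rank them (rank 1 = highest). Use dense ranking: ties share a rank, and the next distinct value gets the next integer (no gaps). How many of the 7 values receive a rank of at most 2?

4

Sorted (descending): 84, 58, 58, 58, 55, 55, 55
The 3 values of 58 share dense rank 2.
The 3 values of 55 share dense rank 3.
Remaining distinct values take the next consecutive integers.
Ranks ≤ 2: {1, 2, 2, 2} → 4 values.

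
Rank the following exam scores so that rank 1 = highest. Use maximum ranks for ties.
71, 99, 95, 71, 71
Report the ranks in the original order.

Sorted (descending): 99, 95, 71, 71, 71
The 3 values of 71 occupy positions 3–5 → each gets rank 5.

5, 1, 2, 5, 5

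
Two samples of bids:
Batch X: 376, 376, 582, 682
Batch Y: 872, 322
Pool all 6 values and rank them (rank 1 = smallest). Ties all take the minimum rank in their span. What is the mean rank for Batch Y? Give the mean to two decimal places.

3.50

Sorted (ascending): 322, 376, 376, 582, 682, 872
The 2 values of 376 occupy positions 2–3 → each gets rank 2.
Batch Y values → pooled ranks: 872→6, 322→1
Mean rank = (6 + 1) / 2 = 3.50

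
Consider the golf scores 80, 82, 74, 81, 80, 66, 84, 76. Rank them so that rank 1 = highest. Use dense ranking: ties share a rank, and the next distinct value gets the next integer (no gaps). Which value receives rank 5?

Sorted (descending): 84, 82, 81, 80, 80, 76, 74, 66
The 2 values of 80 share dense rank 4.
Remaining distinct values take the next consecutive integers.
Rank 5 → value 76.

76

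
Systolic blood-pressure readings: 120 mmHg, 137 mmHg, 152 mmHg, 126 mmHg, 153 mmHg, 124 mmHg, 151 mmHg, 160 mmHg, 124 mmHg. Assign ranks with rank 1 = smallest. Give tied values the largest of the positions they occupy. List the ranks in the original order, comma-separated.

1, 5, 7, 4, 8, 3, 6, 9, 3

Sorted (ascending): 120, 124, 124, 126, 137, 151, 152, 153, 160
The 2 values of 124 occupy positions 2–3 → each gets rank 3.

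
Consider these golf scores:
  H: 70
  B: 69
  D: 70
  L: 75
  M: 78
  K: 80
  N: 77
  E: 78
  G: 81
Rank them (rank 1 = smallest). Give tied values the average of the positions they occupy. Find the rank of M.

Sorted (ascending): 69, 70, 70, 75, 77, 78, 78, 80, 81
The 2 values of 70 occupy positions 2–3 → average rank (2+3)/2 = 2.5.
The 2 values of 78 occupy positions 6–7 → average rank (6+7)/2 = 6.5.
M has value 78 → rank 6.5.

6.5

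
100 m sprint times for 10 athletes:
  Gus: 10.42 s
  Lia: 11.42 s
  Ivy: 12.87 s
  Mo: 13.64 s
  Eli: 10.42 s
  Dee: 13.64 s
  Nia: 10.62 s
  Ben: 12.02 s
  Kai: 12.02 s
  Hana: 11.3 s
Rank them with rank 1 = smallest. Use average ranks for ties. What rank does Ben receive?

Sorted (ascending): 10.42, 10.42, 10.62, 11.3, 11.42, 12.02, 12.02, 12.87, 13.64, 13.64
The 2 values of 10.42 occupy positions 1–2 → average rank (1+2)/2 = 1.5.
The 2 values of 12.02 occupy positions 6–7 → average rank (6+7)/2 = 6.5.
The 2 values of 13.64 occupy positions 9–10 → average rank (9+10)/2 = 9.5.
Ben has value 12.02 s → rank 6.5.

6.5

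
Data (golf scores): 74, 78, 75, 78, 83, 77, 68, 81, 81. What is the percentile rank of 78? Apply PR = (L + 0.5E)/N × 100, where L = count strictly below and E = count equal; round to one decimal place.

55.6

N = 9.
Strictly below 78: 4. Equal to 78: 2.
PR = (4 + 0.5·2)/9 × 100 = 55.6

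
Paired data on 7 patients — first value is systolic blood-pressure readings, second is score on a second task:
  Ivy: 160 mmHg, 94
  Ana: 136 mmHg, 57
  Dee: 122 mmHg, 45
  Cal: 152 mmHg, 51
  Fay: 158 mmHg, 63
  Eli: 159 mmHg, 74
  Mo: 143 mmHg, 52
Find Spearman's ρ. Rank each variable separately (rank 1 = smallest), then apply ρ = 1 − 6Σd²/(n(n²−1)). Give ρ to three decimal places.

0.857

Ranks of variable 1: 7, 2, 1, 4, 5, 6, 3
Ranks of variable 2: 7, 4, 1, 2, 5, 6, 3
d = r₁ − r₂: 0, -2, 0, 2, 0, 0, 0
d²: 0, 4, 0, 4, 0, 0, 0; Σd² = 8
ρ = 1 − 6·8/(7·48) = 1 − 48/336 = 0.857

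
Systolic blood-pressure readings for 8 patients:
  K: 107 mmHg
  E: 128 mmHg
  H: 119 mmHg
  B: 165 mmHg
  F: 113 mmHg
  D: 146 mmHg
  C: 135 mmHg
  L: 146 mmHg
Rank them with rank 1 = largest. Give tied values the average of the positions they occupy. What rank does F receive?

Sorted (descending): 165, 146, 146, 135, 128, 119, 113, 107
The 2 values of 146 occupy positions 2–3 → average rank (2+3)/2 = 2.5.
F has value 113 mmHg → rank 7.

7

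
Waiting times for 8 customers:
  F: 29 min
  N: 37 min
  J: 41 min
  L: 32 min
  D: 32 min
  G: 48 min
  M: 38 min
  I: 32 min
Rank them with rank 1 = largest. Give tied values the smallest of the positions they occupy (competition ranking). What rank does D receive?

Sorted (descending): 48, 41, 38, 37, 32, 32, 32, 29
The 3 values of 32 occupy positions 5–7 → each gets rank 5.
D has value 32 min → rank 5.

5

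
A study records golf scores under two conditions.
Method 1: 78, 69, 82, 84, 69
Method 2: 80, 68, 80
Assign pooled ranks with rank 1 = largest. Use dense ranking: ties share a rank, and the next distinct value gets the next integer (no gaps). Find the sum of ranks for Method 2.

Sorted (descending): 84, 82, 80, 80, 78, 69, 69, 68
The 2 values of 80 share dense rank 3.
The 2 values of 69 share dense rank 5.
Remaining distinct values take the next consecutive integers.
Method 2 values → pooled ranks: 80→3, 68→6, 80→3
Rank sum = 3 + 6 + 3 = 12

12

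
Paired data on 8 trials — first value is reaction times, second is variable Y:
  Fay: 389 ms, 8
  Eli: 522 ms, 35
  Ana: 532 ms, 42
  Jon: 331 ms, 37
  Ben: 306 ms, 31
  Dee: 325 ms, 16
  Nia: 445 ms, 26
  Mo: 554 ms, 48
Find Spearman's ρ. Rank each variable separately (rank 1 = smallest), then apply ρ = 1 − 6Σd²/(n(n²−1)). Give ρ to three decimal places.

0.619

Ranks of variable 1: 4, 6, 7, 3, 1, 2, 5, 8
Ranks of variable 2: 1, 5, 7, 6, 4, 2, 3, 8
d = r₁ − r₂: 3, 1, 0, -3, -3, 0, 2, 0
d²: 9, 1, 0, 9, 9, 0, 4, 0; Σd² = 32
ρ = 1 − 6·32/(8·63) = 1 − 192/504 = 0.619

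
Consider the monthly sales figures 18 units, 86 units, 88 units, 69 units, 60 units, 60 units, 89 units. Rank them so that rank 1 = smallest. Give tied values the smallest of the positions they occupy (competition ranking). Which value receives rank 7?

Sorted (ascending): 18, 60, 60, 69, 86, 88, 89
The 2 values of 60 occupy positions 2–3 → each gets rank 2.
Rank 7 → value 89.

89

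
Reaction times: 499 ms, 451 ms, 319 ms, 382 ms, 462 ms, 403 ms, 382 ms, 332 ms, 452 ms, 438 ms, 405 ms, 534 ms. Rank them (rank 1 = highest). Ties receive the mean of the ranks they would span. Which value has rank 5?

Sorted (descending): 534, 499, 462, 452, 451, 438, 405, 403, 382, 382, 332, 319
The 2 values of 382 occupy positions 9–10 → average rank (9+10)/2 = 9.5.
Rank 5 → value 451.

451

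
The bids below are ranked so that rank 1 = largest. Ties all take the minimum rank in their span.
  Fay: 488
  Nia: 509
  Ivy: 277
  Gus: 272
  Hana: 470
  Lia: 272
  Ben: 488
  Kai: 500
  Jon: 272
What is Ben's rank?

Sorted (descending): 509, 500, 488, 488, 470, 277, 272, 272, 272
The 2 values of 488 occupy positions 3–4 → each gets rank 3.
The 3 values of 272 occupy positions 7–9 → each gets rank 7.
Ben has value 488 → rank 3.

3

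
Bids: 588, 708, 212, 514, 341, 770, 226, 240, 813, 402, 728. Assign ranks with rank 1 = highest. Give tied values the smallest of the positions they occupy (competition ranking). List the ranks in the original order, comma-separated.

Sorted (descending): 813, 770, 728, 708, 588, 514, 402, 341, 240, 226, 212
No ties — each value takes its position as its rank.

5, 4, 11, 6, 8, 2, 10, 9, 1, 7, 3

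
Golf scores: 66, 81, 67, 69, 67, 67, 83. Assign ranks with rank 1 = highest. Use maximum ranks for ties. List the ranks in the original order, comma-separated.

7, 2, 6, 3, 6, 6, 1

Sorted (descending): 83, 81, 69, 67, 67, 67, 66
The 3 values of 67 occupy positions 4–6 → each gets rank 6.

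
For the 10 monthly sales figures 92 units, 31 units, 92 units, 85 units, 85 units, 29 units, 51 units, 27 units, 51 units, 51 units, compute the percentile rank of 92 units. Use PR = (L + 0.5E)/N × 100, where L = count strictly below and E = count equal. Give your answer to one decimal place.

90.0

N = 10.
Strictly below 92: 8. Equal to 92: 2.
PR = (8 + 0.5·2)/10 × 100 = 90.0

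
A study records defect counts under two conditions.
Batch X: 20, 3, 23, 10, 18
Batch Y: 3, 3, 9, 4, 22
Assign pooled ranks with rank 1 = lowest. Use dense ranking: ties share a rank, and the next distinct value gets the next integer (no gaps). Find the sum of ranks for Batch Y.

Sorted (ascending): 3, 3, 3, 4, 9, 10, 18, 20, 22, 23
The 3 values of 3 share dense rank 1.
Remaining distinct values take the next consecutive integers.
Batch Y values → pooled ranks: 3→1, 3→1, 9→3, 4→2, 22→7
Rank sum = 1 + 1 + 3 + 2 + 7 = 14

14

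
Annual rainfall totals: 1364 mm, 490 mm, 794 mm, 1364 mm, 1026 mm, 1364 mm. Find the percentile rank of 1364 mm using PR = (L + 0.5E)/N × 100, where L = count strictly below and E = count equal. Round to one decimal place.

N = 6.
Strictly below 1364: 3. Equal to 1364: 3.
PR = (3 + 0.5·3)/6 × 100 = 75.0

75.0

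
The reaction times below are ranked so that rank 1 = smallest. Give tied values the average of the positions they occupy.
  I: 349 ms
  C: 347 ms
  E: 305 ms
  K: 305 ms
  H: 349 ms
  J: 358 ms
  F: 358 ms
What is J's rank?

6.5

Sorted (ascending): 305, 305, 347, 349, 349, 358, 358
The 2 values of 305 occupy positions 1–2 → average rank (1+2)/2 = 1.5.
The 2 values of 349 occupy positions 4–5 → average rank (4+5)/2 = 4.5.
The 2 values of 358 occupy positions 6–7 → average rank (6+7)/2 = 6.5.
J has value 358 ms → rank 6.5.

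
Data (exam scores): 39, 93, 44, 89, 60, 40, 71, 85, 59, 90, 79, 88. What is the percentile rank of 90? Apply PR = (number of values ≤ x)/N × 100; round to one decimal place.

91.7

N = 12.
Strictly below 90: 10. Equal to 90: 1.
PR = 11/12 × 100 = 91.7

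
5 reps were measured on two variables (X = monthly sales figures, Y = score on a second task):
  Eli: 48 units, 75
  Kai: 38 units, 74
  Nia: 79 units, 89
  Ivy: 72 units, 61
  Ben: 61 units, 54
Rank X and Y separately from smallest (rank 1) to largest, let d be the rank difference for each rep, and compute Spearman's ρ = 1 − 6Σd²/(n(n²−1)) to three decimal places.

0.200

Ranks of variable 1: 2, 1, 5, 4, 3
Ranks of variable 2: 4, 3, 5, 2, 1
d = r₁ − r₂: -2, -2, 0, 2, 2
d²: 4, 4, 0, 4, 4; Σd² = 16
ρ = 1 − 6·16/(5·24) = 1 − 96/120 = 0.200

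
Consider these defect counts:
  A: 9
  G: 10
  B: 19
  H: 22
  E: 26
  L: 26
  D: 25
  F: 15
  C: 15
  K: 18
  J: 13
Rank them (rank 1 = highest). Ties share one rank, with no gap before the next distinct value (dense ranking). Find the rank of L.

1

Sorted (descending): 26, 26, 25, 22, 19, 18, 15, 15, 13, 10, 9
The 2 values of 26 share dense rank 1.
The 2 values of 15 share dense rank 6.
Remaining distinct values take the next consecutive integers.
L has value 26 → rank 1.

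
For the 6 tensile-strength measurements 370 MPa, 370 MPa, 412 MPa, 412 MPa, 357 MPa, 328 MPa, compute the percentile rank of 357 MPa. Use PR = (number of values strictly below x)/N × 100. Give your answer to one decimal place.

16.7

N = 6.
Strictly below 357: 1. Equal to 357: 1.
PR = 1/6 × 100 = 16.7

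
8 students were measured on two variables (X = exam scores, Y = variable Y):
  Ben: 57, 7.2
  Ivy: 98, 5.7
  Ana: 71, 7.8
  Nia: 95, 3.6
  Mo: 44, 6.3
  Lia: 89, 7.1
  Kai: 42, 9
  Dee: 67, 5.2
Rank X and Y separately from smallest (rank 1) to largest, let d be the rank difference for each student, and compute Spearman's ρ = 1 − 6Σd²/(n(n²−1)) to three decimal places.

Ranks of variable 1: 3, 8, 5, 7, 2, 6, 1, 4
Ranks of variable 2: 6, 3, 7, 1, 4, 5, 8, 2
d = r₁ − r₂: -3, 5, -2, 6, -2, 1, -7, 2
d²: 9, 25, 4, 36, 4, 1, 49, 4; Σd² = 132
ρ = 1 − 6·132/(8·63) = 1 − 792/504 = -0.571

-0.571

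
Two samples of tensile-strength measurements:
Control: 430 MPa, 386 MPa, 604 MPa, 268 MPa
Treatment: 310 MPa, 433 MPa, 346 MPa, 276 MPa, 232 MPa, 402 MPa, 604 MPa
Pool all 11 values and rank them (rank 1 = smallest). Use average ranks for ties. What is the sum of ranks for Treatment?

39.5

Sorted (ascending): 232, 268, 276, 310, 346, 386, 402, 430, 433, 604, 604
The 2 values of 604 occupy positions 10–11 → average rank (10+11)/2 = 10.5.
Treatment values → pooled ranks: 310→4, 433→9, 346→5, 276→3, 232→1, 402→7, 604→10.5
Rank sum = 4 + 9 + 5 + 3 + 1 + 7 + 10.5 = 39.5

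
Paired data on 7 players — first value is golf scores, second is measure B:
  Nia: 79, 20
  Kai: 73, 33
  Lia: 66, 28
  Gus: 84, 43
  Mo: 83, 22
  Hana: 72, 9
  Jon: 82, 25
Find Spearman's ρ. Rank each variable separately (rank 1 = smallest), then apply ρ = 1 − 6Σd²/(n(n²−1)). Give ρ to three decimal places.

0.286

Ranks of variable 1: 4, 3, 1, 7, 6, 2, 5
Ranks of variable 2: 2, 6, 5, 7, 3, 1, 4
d = r₁ − r₂: 2, -3, -4, 0, 3, 1, 1
d²: 4, 9, 16, 0, 9, 1, 1; Σd² = 40
ρ = 1 − 6·40/(7·48) = 1 − 240/336 = 0.286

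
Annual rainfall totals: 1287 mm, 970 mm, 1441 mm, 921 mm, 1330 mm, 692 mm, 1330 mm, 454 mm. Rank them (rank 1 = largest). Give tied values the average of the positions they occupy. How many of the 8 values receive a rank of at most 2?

1

Sorted (descending): 1441, 1330, 1330, 1287, 970, 921, 692, 454
The 2 values of 1330 occupy positions 2–3 → average rank (2+3)/2 = 2.5.
Ranks ≤ 2: {1} → 1 value.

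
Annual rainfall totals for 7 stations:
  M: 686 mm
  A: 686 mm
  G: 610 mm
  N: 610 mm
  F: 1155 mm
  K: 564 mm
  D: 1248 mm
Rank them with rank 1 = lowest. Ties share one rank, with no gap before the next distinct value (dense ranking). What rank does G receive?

Sorted (ascending): 564, 610, 610, 686, 686, 1155, 1248
The 2 values of 610 share dense rank 2.
The 2 values of 686 share dense rank 3.
Remaining distinct values take the next consecutive integers.
G has value 610 mm → rank 2.

2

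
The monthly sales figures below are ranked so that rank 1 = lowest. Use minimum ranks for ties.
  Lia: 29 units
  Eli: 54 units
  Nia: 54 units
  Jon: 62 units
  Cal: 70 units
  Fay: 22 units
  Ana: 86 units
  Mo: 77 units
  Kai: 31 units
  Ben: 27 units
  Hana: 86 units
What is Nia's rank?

Sorted (ascending): 22, 27, 29, 31, 54, 54, 62, 70, 77, 86, 86
The 2 values of 54 occupy positions 5–6 → each gets rank 5.
The 2 values of 86 occupy positions 10–11 → each gets rank 10.
Nia has value 54 units → rank 5.

5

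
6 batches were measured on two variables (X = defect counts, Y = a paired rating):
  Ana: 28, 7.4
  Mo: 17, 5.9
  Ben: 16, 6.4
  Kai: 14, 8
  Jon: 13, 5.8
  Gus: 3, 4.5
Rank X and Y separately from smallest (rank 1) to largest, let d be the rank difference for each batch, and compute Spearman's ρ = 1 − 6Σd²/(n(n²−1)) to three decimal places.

Ranks of variable 1: 6, 5, 4, 3, 2, 1
Ranks of variable 2: 5, 3, 4, 6, 2, 1
d = r₁ − r₂: 1, 2, 0, -3, 0, 0
d²: 1, 4, 0, 9, 0, 0; Σd² = 14
ρ = 1 − 6·14/(6·35) = 1 − 84/210 = 0.600

0.600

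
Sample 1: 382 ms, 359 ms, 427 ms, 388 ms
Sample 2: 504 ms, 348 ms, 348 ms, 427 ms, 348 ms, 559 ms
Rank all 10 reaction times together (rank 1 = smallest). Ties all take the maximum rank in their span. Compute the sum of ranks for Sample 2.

Sorted (ascending): 348, 348, 348, 359, 382, 388, 427, 427, 504, 559
The 3 values of 348 occupy positions 1–3 → each gets rank 3.
The 2 values of 427 occupy positions 7–8 → each gets rank 8.
Sample 2 values → pooled ranks: 504→9, 348→3, 348→3, 427→8, 348→3, 559→10
Rank sum = 9 + 3 + 3 + 8 + 3 + 10 = 36

36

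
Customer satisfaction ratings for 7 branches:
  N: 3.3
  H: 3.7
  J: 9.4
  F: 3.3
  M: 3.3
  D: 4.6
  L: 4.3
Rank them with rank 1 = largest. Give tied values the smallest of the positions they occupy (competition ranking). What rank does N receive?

Sorted (descending): 9.4, 4.6, 4.3, 3.7, 3.3, 3.3, 3.3
The 3 values of 3.3 occupy positions 5–7 → each gets rank 5.
N has value 3.3 → rank 5.

5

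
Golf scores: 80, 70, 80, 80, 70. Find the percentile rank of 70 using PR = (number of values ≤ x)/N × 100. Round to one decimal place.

40.0

N = 5.
Strictly below 70: 0. Equal to 70: 2.
PR = 2/5 × 100 = 40.0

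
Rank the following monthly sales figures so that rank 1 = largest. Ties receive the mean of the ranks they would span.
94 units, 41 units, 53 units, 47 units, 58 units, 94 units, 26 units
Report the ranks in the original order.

Sorted (descending): 94, 94, 58, 53, 47, 41, 26
The 2 values of 94 occupy positions 1–2 → average rank (1+2)/2 = 1.5.

1.5, 6, 4, 5, 3, 1.5, 7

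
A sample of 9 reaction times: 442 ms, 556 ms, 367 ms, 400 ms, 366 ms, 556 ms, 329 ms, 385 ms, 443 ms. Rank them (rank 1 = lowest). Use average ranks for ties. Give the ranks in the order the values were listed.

6, 8.5, 3, 5, 2, 8.5, 1, 4, 7

Sorted (ascending): 329, 366, 367, 385, 400, 442, 443, 556, 556
The 2 values of 556 occupy positions 8–9 → average rank (8+9)/2 = 8.5.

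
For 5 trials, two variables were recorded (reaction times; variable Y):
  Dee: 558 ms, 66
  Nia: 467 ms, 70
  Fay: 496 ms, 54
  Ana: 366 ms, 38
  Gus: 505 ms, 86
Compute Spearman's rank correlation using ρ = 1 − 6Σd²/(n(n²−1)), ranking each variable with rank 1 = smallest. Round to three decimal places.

Ranks of variable 1: 5, 2, 3, 1, 4
Ranks of variable 2: 3, 4, 2, 1, 5
d = r₁ − r₂: 2, -2, 1, 0, -1
d²: 4, 4, 1, 0, 1; Σd² = 10
ρ = 1 − 6·10/(5·24) = 1 − 60/120 = 0.500

0.500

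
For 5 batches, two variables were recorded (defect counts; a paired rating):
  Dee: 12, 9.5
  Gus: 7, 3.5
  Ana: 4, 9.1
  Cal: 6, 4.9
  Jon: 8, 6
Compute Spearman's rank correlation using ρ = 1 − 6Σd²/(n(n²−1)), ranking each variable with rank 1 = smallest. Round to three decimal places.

0.300

Ranks of variable 1: 5, 3, 1, 2, 4
Ranks of variable 2: 5, 1, 4, 2, 3
d = r₁ − r₂: 0, 2, -3, 0, 1
d²: 0, 4, 9, 0, 1; Σd² = 14
ρ = 1 − 6·14/(5·24) = 1 − 84/120 = 0.300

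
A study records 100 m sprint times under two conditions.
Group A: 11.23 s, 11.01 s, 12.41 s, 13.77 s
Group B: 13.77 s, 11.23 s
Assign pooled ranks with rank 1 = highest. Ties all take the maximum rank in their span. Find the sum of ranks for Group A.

16

Sorted (descending): 13.77, 13.77, 12.41, 11.23, 11.23, 11.01
The 2 values of 13.77 occupy positions 1–2 → each gets rank 2.
The 2 values of 11.23 occupy positions 4–5 → each gets rank 5.
Group A values → pooled ranks: 11.23→5, 11.01→6, 12.41→3, 13.77→2
Rank sum = 5 + 6 + 3 + 2 = 16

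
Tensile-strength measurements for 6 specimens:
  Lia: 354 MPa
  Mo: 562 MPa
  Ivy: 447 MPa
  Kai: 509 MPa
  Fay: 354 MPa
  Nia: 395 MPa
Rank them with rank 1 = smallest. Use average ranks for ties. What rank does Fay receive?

Sorted (ascending): 354, 354, 395, 447, 509, 562
The 2 values of 354 occupy positions 1–2 → average rank (1+2)/2 = 1.5.
Fay has value 354 MPa → rank 1.5.

1.5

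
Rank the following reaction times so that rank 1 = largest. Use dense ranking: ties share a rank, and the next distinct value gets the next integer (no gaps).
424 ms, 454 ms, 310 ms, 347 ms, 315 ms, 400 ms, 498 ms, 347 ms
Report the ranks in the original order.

Sorted (descending): 498, 454, 424, 400, 347, 347, 315, 310
The 2 values of 347 share dense rank 5.
Remaining distinct values take the next consecutive integers.

3, 2, 7, 5, 6, 4, 1, 5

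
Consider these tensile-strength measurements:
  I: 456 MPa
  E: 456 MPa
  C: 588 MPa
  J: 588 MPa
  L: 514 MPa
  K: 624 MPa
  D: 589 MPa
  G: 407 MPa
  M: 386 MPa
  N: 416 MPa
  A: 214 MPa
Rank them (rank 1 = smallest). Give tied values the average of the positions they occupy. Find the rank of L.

7

Sorted (ascending): 214, 386, 407, 416, 456, 456, 514, 588, 588, 589, 624
The 2 values of 456 occupy positions 5–6 → average rank (5+6)/2 = 5.5.
The 2 values of 588 occupy positions 8–9 → average rank (8+9)/2 = 8.5.
L has value 514 MPa → rank 7.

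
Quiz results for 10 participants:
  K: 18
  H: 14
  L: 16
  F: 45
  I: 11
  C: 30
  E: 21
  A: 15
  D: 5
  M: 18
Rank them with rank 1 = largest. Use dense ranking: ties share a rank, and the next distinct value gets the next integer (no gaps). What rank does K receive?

4

Sorted (descending): 45, 30, 21, 18, 18, 16, 15, 14, 11, 5
The 2 values of 18 share dense rank 4.
Remaining distinct values take the next consecutive integers.
K has value 18 → rank 4.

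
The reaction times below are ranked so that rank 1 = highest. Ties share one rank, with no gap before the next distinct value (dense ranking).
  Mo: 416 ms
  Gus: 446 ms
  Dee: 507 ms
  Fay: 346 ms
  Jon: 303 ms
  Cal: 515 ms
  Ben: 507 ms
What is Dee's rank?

2

Sorted (descending): 515, 507, 507, 446, 416, 346, 303
The 2 values of 507 share dense rank 2.
Remaining distinct values take the next consecutive integers.
Dee has value 507 ms → rank 2.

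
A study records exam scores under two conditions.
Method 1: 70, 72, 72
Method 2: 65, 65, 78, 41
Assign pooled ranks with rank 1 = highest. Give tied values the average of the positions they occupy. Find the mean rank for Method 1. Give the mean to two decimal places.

Sorted (descending): 78, 72, 72, 70, 65, 65, 41
The 2 values of 72 occupy positions 2–3 → average rank (2+3)/2 = 2.5.
The 2 values of 65 occupy positions 5–6 → average rank (5+6)/2 = 5.5.
Method 1 values → pooled ranks: 70→4, 72→2.5, 72→2.5
Mean rank = (4 + 2.5 + 2.5) / 3 = 3.00

3.00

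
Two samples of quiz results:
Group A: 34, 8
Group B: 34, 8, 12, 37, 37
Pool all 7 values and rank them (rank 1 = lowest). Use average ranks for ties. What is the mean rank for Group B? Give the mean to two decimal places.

4.40

Sorted (ascending): 8, 8, 12, 34, 34, 37, 37
The 2 values of 8 occupy positions 1–2 → average rank (1+2)/2 = 1.5.
The 2 values of 34 occupy positions 4–5 → average rank (4+5)/2 = 4.5.
The 2 values of 37 occupy positions 6–7 → average rank (6+7)/2 = 6.5.
Group B values → pooled ranks: 34→4.5, 8→1.5, 12→3, 37→6.5, 37→6.5
Mean rank = (4.5 + 1.5 + 3 + 6.5 + 6.5) / 5 = 4.40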